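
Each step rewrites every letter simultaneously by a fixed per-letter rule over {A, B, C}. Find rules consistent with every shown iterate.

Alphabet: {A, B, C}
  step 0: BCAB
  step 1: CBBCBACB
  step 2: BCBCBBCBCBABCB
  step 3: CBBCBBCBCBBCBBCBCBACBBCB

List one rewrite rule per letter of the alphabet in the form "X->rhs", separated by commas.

  step 2 ⇒ step 3: BCBCBBCBCBABCB ⇒ CB·B·CB·B·CB·CB·B·CB·B·CB·CBA·CB·B·CB
    A ↦ CBA
    B ↦ CB
    C ↦ B

A->CBA, B->CB, C->B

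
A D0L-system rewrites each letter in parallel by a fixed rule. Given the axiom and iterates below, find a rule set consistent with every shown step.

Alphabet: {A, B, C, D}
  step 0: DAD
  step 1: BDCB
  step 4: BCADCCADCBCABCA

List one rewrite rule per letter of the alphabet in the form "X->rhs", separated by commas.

  step 0 ⇒ step 1: DAD ⇒ B·DC·B
    A ↦ DC
    D ↦ B
    B ↦ A  (constrained at step 1)
    C ↦ CA  (constrained at step 1)

A->DC, B->A, C->CA, D->B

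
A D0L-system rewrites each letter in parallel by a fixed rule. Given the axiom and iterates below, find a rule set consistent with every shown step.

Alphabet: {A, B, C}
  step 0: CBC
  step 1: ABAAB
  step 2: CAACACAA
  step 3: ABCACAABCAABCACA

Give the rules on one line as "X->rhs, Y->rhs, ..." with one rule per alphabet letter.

A->CA, B->A, C->AB

  step 2 ⇒ step 3: CAACACAA ⇒ AB·CA·CA·AB·CA·AB·CA·CA
    A ↦ CA
    C ↦ AB
  step 0 ⇒ step 1: CBC ⇒ AB·A·AB
    B ↦ A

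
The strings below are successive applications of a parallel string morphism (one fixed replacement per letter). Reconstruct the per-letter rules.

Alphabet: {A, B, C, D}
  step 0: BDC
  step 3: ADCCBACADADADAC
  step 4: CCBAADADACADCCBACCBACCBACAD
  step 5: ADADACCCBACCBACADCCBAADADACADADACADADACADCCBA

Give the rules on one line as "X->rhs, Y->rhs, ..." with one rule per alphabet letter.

A->C, B->A, C->AD, D->CBA

  step 4 ⇒ step 5: CCBAADADACADCCBACCBACCBACAD ⇒ AD·AD·A·C·C·CBA·C·CBA·C·AD·C·CBA·AD·AD·A·C·AD·AD·A·C·AD·AD·A·C·AD·C·CBA
    A ↦ C
    B ↦ A
    C ↦ AD
    D ↦ CBA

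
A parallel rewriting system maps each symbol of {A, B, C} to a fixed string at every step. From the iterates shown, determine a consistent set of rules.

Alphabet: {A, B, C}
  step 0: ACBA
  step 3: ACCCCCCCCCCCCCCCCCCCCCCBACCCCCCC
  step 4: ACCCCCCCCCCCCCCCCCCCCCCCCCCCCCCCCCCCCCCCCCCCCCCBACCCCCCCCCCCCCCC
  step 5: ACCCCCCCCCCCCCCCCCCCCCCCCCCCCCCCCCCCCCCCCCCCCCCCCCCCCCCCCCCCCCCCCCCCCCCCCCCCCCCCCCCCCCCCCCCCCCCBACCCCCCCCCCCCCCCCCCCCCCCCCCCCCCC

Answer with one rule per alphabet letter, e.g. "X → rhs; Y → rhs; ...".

  step 4 ⇒ step 5: ACCCCCCCCCCCCCCCCCCCCCCCCCCCCCCCCCCCCCCCCCCCCCCBACCCCCCCCCCCCCCC ⇒ AC·CC·CC·CC·CC·CC·CC·CC·CC·CC·CC·CC·CC·CC·CC·CC·CC·CC·CC·CC·CC·CC·CC·CC·CC·CC·CC·CC·CC·CC·CC·CC·CC·CC·CC·CC·CC·CC·CC·CC·CC·CC·CC·CC·CC·CC·CC·CB·AC·CC·CC·CC·CC·CC·CC·CC·CC·CC·CC·CC·CC·CC·CC·CC
    A ↦ AC
    B ↦ CB
    C ↦ CC

A->AC, B->CB, C->CC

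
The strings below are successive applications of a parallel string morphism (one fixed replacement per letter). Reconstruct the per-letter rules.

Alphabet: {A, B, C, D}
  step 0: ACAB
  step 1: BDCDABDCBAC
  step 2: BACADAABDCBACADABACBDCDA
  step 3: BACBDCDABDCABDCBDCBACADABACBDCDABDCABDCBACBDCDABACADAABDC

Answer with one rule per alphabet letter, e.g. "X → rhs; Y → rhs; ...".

  step 2 ⇒ step 3: BACADAABDCBACADABACBDCDA ⇒ BAC·BDC·DA·BDC·A·BDC·BDC·BAC·A·DA·BAC·BDC·DA·BDC·A·BDC·BAC·BDC·DA·BAC·A·DA·A·BDC
    A ↦ BDC
    B ↦ BAC
    C ↦ DA
    D ↦ A

A->BDC, B->BAC, C->DA, D->A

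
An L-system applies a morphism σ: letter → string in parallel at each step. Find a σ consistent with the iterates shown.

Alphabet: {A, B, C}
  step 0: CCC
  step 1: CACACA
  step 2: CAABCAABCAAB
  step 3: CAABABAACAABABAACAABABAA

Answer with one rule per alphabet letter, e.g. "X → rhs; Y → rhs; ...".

A->AB, B->AA, C->CA

  step 2 ⇒ step 3: CAABCAABCAAB ⇒ CA·AB·AB·AA·CA·AB·AB·AA·CA·AB·AB·AA
    A ↦ AB
    B ↦ AA
    C ↦ CA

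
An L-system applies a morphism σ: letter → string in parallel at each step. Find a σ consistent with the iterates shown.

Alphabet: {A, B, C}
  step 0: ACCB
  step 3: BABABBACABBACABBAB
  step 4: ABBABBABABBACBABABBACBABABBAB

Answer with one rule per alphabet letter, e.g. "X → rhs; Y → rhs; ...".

  step 3 ⇒ step 4: BABABBACABBACABBAB ⇒ AB·B·AB·B·AB·AB·B·AC·B·AB·AB·B·AC·B·AB·AB·B·AB
    A ↦ B
    B ↦ AB
    C ↦ AC

A->B, B->AB, C->AC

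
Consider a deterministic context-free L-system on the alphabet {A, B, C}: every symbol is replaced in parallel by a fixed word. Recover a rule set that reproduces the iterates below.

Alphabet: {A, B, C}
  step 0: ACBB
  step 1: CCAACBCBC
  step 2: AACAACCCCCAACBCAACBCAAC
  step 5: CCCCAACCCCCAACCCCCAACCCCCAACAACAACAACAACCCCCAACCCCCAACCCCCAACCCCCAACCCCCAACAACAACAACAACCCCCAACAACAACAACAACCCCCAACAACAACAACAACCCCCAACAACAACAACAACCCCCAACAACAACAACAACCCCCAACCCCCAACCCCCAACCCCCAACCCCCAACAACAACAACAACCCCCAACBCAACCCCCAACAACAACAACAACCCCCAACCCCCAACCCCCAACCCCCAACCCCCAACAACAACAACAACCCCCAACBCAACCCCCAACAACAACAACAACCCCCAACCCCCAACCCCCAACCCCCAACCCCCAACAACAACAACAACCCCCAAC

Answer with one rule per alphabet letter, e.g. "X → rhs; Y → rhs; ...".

  step 1 ⇒ step 2: CCAACBCBC ⇒ AAC·AAC·CC·CC·AAC·BC·AAC·BC·AAC
    A ↦ CC
    B ↦ BC
    C ↦ AAC

A->CC, B->BC, C->AAC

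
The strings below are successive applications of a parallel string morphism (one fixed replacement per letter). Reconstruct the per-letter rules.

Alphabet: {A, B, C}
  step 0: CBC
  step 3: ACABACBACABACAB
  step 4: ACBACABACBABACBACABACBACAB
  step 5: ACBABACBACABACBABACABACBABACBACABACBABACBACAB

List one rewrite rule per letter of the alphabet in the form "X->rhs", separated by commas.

A->AC, B->AB, C->B

  step 4 ⇒ step 5: ACBACABACBABACBACABACBACAB ⇒ AC·B·AB·AC·B·AC·AB·AC·B·AB·AC·AB·AC·B·AB·AC·B·AC·AB·AC·B·AB·AC·B·AC·AB
    A ↦ AC
    B ↦ AB
    C ↦ B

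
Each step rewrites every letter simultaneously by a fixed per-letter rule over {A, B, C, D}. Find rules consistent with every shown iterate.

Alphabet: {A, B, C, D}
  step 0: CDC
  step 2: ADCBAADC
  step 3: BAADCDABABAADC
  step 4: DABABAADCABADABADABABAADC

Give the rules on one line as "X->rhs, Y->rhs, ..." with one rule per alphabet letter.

  step 3 ⇒ step 4: BAADCDABABAADC ⇒ DA·BA·BA·A·DC·A·BA·DA·BA·DA·BA·BA·A·DC
    A ↦ BA
    B ↦ DA
    C ↦ DC
    D ↦ A

A->BA, B->DA, C->DC, D->A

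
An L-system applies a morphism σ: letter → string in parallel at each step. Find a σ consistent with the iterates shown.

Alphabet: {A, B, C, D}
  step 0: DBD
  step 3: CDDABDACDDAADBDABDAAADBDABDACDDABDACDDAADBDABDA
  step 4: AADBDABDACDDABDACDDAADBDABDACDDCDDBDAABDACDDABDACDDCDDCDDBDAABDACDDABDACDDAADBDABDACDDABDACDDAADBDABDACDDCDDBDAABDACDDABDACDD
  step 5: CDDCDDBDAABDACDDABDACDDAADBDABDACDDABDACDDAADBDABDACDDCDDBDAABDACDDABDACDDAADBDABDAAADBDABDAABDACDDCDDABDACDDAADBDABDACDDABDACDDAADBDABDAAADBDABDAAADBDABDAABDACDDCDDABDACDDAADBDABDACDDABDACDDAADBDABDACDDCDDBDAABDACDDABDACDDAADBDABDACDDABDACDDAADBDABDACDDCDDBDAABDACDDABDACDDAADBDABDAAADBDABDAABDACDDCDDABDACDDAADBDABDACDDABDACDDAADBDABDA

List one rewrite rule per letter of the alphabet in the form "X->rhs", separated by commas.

A->CDD, B->A, C->AAD, D->BDA

  step 4 ⇒ step 5: AADBDABDACDDABDACDDAADBDABDACDDCDDBDAABDACDDABDACDDCDDCDDBDAABDACDDABDACDDAADBDABDACDDABDACDDAADBDABDACDDCDDBDAABDACDDABDACDD ⇒ CDD·CDD·BDA·A·BDA·CDD·A·BDA·CDD·AAD·BDA·BDA·CDD·A·BDA·CDD·AAD·BDA·BDA·CDD·CDD·BDA·A·BDA·CDD·A·BDA·CDD·AAD·BDA·BDA·AAD·BDA·BDA·A·BDA·CDD·CDD·A·BDA·CDD·AAD·BDA·BDA·CDD·A·BDA·CDD·AAD·BDA·BDA·AAD·BDA·BDA·AAD·BDA·BDA·A·BDA·CDD·CDD·A·BDA·CDD·AAD·BDA·BDA·CDD·A·BDA·CDD·AAD·BDA·BDA·CDD·CDD·BDA·A·BDA·CDD·A·BDA·CDD·AAD·BDA·BDA·CDD·A·BDA·CDD·AAD·BDA·BDA·CDD·CDD·BDA·A·BDA·CDD·A·BDA·CDD·AAD·BDA·BDA·AAD·BDA·BDA·A·BDA·CDD·CDD·A·BDA·CDD·AAD·BDA·BDA·CDD·A·BDA·CDD·AAD·BDA·BDA
    A ↦ CDD
    B ↦ A
    C ↦ AAD
    D ↦ BDA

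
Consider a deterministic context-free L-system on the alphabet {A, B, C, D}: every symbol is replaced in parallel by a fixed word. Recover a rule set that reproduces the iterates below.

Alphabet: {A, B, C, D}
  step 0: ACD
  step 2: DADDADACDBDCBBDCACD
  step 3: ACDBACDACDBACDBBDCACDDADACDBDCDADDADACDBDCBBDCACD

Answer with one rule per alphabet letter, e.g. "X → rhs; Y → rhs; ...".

A->B, B->DAD, C->BDC, D->ACD

  step 2 ⇒ step 3: DADDADACDBDCBBDCACD ⇒ ACD·B·ACD·ACD·B·ACD·B·BDC·ACD·DAD·ACD·BDC·DAD·DAD·ACD·BDC·B·BDC·ACD
    A ↦ B
    B ↦ DAD
    C ↦ BDC
    D ↦ ACD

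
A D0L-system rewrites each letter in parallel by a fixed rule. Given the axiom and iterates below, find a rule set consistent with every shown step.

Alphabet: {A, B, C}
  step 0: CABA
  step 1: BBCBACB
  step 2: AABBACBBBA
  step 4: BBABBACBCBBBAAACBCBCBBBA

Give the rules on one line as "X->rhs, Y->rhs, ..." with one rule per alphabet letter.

A->CB, B->A, C->BB

  step 1 ⇒ step 2: BBCBACB ⇒ A·A·BB·A·CB·BB·A
    A ↦ CB
    B ↦ A
    C ↦ BB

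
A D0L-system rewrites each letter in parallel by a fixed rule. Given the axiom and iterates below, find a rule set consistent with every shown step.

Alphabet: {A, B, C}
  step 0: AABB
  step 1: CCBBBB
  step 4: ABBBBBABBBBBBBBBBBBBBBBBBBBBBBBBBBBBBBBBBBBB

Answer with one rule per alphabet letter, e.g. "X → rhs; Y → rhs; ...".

A->C, B->BB, C->AB

  step 0 ⇒ step 1: AABB ⇒ C·C·BB·BB
    A ↦ C
    B ↦ BB
    C ↦ AB  (constrained at step 1)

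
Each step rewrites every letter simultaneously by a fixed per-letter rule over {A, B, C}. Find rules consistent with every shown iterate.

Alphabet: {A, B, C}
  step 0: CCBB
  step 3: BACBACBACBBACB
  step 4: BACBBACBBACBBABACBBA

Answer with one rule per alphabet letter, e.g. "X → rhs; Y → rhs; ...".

A->C, B->BA, C->B

  step 3 ⇒ step 4: BACBACBACBBACB ⇒ BA·C·B·BA·C·B·BA·C·B·BA·BA·C·B·BA
    A ↦ C
    B ↦ BA
    C ↦ B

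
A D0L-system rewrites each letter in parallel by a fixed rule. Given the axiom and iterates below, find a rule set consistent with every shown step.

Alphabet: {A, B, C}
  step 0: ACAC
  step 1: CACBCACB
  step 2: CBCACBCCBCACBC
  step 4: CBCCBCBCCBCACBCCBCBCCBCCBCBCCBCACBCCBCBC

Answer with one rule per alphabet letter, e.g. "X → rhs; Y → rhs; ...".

  step 1 ⇒ step 2: CACBCACB ⇒ CB·CA·CB·C·CB·CA·CB·C
    A ↦ CA
    B ↦ C
    C ↦ CB

A->CA, B->C, C->CB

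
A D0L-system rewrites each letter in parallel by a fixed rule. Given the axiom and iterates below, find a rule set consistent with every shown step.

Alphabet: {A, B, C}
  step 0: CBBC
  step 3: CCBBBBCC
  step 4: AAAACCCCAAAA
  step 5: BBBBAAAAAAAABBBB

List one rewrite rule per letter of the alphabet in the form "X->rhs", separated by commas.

  step 4 ⇒ step 5: AAAACCCCAAAA ⇒ B·B·B·B·AA·AA·AA·AA·B·B·B·B
    A ↦ B
    C ↦ AA
  step 3 ⇒ step 4: CCBBBBCC ⇒ AA·AA·C·C·C·C·AA·AA
    B ↦ C

A->B, B->C, C->AA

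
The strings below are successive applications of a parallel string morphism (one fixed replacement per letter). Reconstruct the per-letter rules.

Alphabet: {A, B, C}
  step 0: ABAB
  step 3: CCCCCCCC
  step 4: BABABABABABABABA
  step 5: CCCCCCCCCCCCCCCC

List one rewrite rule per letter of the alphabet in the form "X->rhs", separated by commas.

A->C, B->C, C->BA

  step 4 ⇒ step 5: BABABABABABABABA ⇒ C·C·C·C·C·C·C·C·C·C·C·C·C·C·C·C
    A ↦ C
    B ↦ C
  step 3 ⇒ step 4: CCCCCCCC ⇒ BA·BA·BA·BA·BA·BA·BA·BA
    C ↦ BA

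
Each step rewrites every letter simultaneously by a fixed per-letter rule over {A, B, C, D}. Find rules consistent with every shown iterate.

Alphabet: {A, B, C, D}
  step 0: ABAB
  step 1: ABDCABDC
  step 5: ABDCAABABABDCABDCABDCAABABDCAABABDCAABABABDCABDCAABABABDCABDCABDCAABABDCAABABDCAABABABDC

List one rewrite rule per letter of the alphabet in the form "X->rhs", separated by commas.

A->AB, B->DC, C->B, D->AA

  step 0 ⇒ step 1: ABAB ⇒ AB·DC·AB·DC
    A ↦ AB
    B ↦ DC
    C ↦ B  (constrained at step 1)
    D ↦ AA  (constrained at step 1)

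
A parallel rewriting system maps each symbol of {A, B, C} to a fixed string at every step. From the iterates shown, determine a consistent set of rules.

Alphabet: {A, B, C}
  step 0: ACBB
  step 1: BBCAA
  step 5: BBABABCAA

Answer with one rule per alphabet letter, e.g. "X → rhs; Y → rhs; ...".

  step 0 ⇒ step 1: ACBB ⇒ B·BC·A·A
    A ↦ B
    B ↦ A
    C ↦ BC

A->B, B->A, C->BC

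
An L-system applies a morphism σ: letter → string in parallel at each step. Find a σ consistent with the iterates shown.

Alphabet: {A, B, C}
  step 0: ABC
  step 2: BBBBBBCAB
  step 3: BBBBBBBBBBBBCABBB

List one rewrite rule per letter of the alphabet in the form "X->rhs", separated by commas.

A->B, B->BB, C->CA

  step 2 ⇒ step 3: BBBBBBCAB ⇒ BB·BB·BB·BB·BB·BB·CA·B·BB
    A ↦ B
    B ↦ BB
    C ↦ CA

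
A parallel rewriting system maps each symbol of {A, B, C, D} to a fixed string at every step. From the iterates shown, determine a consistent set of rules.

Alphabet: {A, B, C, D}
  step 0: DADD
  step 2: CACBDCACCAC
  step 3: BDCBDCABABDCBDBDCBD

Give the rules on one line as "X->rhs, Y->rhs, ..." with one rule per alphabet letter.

  step 2 ⇒ step 3: CACBDCACCAC ⇒ BD·C·BD·CA·BA·BD·C·BD·BD·C·BD
    A ↦ C
    B ↦ CA
    C ↦ BD
    D ↦ BA

A->C, B->CA, C->BD, D->BA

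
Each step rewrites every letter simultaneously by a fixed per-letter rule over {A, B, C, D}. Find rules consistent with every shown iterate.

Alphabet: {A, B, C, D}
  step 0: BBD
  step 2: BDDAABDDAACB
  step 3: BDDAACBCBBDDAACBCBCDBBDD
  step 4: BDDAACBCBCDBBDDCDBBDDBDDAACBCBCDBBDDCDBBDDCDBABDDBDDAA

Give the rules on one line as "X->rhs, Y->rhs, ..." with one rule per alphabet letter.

  step 3 ⇒ step 4: BDDAACBCBBDDAACBCBCDBBDD ⇒ BDD·A·A·CB·CB·CDB·BDD·CDB·BDD·BDD·A·A·CB·CB·CDB·BDD·CDB·BDD·CDB·A·BDD·BDD·A·A
    A ↦ CB
    B ↦ BDD
    C ↦ CDB
    D ↦ A

A->CB, B->BDD, C->CDB, D->A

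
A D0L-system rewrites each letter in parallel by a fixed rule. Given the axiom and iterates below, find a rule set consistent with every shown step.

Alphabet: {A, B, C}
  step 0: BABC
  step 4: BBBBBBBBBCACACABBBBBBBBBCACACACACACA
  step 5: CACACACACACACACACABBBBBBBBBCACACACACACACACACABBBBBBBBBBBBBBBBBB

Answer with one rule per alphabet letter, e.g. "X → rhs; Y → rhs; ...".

  step 4 ⇒ step 5: BBBBBBBBBCACACABBBBBBBBBCACACACACACA ⇒ CA·CA·CA·CA·CA·CA·CA·CA·CA·BB·B·BB·B·BB·B·CA·CA·CA·CA·CA·CA·CA·CA·CA·BB·B·BB·B·BB·B·BB·B·BB·B·BB·B
    A ↦ B
    B ↦ CA
    C ↦ BB

A->B, B->CA, C->BB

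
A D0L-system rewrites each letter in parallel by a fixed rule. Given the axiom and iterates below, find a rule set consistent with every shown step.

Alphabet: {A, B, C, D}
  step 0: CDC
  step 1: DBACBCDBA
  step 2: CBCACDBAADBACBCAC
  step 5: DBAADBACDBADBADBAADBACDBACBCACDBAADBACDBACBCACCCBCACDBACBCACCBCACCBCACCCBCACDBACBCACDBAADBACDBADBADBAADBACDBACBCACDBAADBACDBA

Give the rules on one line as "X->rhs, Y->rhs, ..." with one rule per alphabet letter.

  step 1 ⇒ step 2: DBACBCDBA ⇒ CBC·A·C·DBA·A·DBA·CBC·A·C
    A ↦ C
    B ↦ A
    C ↦ DBA
    D ↦ CBC

A->C, B->A, C->DBA, D->CBC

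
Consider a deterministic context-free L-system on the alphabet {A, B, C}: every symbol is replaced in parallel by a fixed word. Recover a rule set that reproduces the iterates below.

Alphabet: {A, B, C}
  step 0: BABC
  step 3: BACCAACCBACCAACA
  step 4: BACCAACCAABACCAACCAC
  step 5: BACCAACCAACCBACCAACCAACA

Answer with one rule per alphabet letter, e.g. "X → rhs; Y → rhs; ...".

  step 4 ⇒ step 5: BACCAACCAABACCAACCAC ⇒ BAC·C·A·A·C·C·A·A·C·C·BAC·C·A·A·C·C·A·A·C·A
    A ↦ C
    B ↦ BAC
    C ↦ A

A->C, B->BAC, C->A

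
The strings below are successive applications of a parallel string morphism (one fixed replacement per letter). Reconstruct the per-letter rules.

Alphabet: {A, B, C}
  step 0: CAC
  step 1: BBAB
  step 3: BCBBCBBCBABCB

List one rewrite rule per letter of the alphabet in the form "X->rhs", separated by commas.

A->BA, B->BC, C->B

  step 0 ⇒ step 1: CAC ⇒ B·BA·B
    A ↦ BA
    C ↦ B
    B ↦ BC  (constrained at step 1)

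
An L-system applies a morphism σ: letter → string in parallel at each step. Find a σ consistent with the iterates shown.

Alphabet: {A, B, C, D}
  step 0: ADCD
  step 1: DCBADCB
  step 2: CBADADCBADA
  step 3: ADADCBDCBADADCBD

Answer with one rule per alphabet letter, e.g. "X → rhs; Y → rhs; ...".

A->D, B->A, C->AD, D->CB

  step 2 ⇒ step 3: CBADADCBADA ⇒ AD·A·D·CB·D·CB·AD·A·D·CB·D
    A ↦ D
    B ↦ A
    C ↦ AD
    D ↦ CB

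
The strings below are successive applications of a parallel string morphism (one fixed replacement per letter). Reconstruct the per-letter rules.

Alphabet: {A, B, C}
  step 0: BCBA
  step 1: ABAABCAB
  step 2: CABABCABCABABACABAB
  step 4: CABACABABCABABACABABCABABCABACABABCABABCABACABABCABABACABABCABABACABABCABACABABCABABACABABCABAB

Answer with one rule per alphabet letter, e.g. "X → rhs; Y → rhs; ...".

  step 1 ⇒ step 2: ABAABCAB ⇒ CAB·AB·CAB·CAB·AB·A·CAB·AB
    A ↦ CAB
    B ↦ AB
    C ↦ A

A->CAB, B->AB, C->A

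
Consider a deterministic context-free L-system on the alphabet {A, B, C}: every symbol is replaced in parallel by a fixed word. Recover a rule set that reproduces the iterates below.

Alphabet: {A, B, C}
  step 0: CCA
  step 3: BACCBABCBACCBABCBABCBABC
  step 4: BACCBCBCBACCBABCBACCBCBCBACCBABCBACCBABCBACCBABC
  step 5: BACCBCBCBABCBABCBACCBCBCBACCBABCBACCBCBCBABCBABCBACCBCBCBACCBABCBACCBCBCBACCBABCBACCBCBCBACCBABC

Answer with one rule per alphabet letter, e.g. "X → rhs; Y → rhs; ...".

A->CC, B->BA, C->BC

  step 4 ⇒ step 5: BACCBCBCBACCBABCBACCBCBCBACCBABCBACCBABCBACCBABC ⇒ BA·CC·BC·BC·BA·BC·BA·BC·BA·CC·BC·BC·BA·CC·BA·BC·BA·CC·BC·BC·BA·BC·BA·BC·BA·CC·BC·BC·BA·CC·BA·BC·BA·CC·BC·BC·BA·CC·BA·BC·BA·CC·BC·BC·BA·CC·BA·BC
    A ↦ CC
    B ↦ BA
    C ↦ BC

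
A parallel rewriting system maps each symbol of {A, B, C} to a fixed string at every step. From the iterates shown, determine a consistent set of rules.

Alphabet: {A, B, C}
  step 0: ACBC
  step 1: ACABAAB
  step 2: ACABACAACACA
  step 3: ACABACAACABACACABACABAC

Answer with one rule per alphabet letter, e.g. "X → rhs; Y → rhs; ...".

A->AC, B->A, C->AB

  step 2 ⇒ step 3: ACABACAACACA ⇒ AC·AB·AC·A·AC·AB·AC·AC·AB·AC·AB·AC
    A ↦ AC
    B ↦ A
    C ↦ AB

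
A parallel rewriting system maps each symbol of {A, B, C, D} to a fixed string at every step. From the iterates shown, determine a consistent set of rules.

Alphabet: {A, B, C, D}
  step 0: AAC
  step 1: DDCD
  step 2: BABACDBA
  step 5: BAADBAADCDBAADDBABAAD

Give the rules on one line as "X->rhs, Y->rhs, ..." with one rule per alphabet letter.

A->D, B->A, C->CD, D->BA

  step 1 ⇒ step 2: DDCD ⇒ BA·BA·CD·BA
    C ↦ CD
    D ↦ BA
  step 0 ⇒ step 1: AAC ⇒ D·D·CD
    A ↦ D
    B ↦ A  (constrained at step 2)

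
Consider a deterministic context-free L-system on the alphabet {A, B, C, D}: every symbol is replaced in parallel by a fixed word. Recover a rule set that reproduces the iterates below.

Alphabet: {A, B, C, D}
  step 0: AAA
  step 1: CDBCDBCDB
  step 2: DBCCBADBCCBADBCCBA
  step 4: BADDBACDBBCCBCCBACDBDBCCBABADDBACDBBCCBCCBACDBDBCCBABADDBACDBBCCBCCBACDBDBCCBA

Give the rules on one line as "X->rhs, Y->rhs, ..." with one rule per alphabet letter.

  step 1 ⇒ step 2: CDBCDBCDB ⇒ D·BCC·BA·D·BCC·BA·D·BCC·BA
    B ↦ BA
    C ↦ D
    D ↦ BCC
  step 0 ⇒ step 1: AAA ⇒ CDB·CDB·CDB
    A ↦ CDB

A->CDB, B->BA, C->D, D->BCC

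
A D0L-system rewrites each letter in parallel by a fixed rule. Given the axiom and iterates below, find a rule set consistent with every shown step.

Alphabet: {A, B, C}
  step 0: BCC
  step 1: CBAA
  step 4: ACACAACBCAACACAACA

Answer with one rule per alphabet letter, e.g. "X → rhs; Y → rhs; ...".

A->CA, B->CB, C->A

  step 0 ⇒ step 1: BCC ⇒ CB·A·A
    B ↦ CB
    C ↦ A
    A ↦ CA  (constrained at step 1)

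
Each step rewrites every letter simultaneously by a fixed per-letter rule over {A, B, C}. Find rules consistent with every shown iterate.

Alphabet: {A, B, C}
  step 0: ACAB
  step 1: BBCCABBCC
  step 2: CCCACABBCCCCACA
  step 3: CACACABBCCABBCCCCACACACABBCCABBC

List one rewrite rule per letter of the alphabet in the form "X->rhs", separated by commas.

  step 2 ⇒ step 3: CCCACABBCCCCACA ⇒ CA·CA·CA·BBC·CA·BBC·C·C·CA·CA·CA·CA·BBC·CA·BBC
    A ↦ BBC
    B ↦ C
    C ↦ CA

A->BBC, B->C, C->CA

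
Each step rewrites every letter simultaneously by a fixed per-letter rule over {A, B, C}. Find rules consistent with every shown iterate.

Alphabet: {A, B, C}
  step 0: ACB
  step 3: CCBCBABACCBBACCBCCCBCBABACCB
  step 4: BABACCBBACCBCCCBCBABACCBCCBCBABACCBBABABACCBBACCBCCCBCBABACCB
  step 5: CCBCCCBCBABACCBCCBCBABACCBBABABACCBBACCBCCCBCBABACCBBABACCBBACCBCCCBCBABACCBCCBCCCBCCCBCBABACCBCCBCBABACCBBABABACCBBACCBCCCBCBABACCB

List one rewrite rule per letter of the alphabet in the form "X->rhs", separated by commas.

  step 4 ⇒ step 5: BABACCBBACCBCCCBCBABACCBCCBCBABACCBBABABACCBBACCBCCCBCBABACCB ⇒ CCB·C·CCB·C·BA·BA·CCB·CCB·C·BA·BA·CCB·BA·BA·BA·CCB·BA·CCB·C·CCB·C·BA·BA·CCB·BA·BA·CCB·BA·CCB·C·CCB·C·BA·BA·CCB·CCB·C·CCB·C·CCB·C·BA·BA·CCB·CCB·C·BA·BA·CCB·BA·BA·BA·CCB·BA·CCB·C·CCB·C·BA·BA·CCB
    A ↦ C
    B ↦ CCB
    C ↦ BA

A->C, B->CCB, C->BA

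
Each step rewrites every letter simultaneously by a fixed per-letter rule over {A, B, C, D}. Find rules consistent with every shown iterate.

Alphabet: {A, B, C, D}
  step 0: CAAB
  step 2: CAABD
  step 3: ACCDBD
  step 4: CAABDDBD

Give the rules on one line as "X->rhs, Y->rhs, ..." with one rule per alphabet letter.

A->C, B->D, C->A, D->BD

  step 3 ⇒ step 4: ACCDBD ⇒ C·A·A·BD·D·BD
    A ↦ C
    B ↦ D
    C ↦ A
    D ↦ BD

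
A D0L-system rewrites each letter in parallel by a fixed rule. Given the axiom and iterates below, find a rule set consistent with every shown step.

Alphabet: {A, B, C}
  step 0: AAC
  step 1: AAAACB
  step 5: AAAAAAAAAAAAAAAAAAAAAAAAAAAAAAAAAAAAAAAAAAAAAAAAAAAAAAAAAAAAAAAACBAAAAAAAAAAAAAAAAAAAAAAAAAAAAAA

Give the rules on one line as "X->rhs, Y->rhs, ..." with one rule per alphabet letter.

  step 0 ⇒ step 1: AAC ⇒ AA·AA·CB
    A ↦ AA
    C ↦ CB
    B ↦ AA  (constrained at step 1)

A->AA, B->AA, C->CB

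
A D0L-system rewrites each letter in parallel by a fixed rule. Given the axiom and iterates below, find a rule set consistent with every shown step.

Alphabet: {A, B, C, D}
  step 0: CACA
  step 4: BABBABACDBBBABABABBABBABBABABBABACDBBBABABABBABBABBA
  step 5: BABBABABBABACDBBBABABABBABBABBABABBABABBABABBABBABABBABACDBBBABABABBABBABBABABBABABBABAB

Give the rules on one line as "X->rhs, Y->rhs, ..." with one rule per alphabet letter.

  step 4 ⇒ step 5: BABBABACDBBBABABABBABBABBABABBABACDBBBABABABBABBABBA ⇒ BA·B·BA·BA·B·BA·B·ACD·BB·BA·BA·BA·B·BA·B·BA·B·BA·BA·B·BA·BA·B·BA·BA·B·BA·B·BA·BA·B·BA·B·ACD·BB·BA·BA·BA·B·BA·B·BA·B·BA·BA·B·BA·BA·B·BA·BA·B
    A ↦ B
    B ↦ BA
    C ↦ ACD
    D ↦ BB

A->B, B->BA, C->ACD, D->BB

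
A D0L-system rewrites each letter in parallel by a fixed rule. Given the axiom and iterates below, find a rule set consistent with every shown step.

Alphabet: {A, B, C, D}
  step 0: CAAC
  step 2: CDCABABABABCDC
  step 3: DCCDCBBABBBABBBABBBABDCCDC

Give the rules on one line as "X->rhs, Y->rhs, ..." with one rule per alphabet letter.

A->BB, B->AB, C->DC, D->C

  step 2 ⇒ step 3: CDCABABABABCDC ⇒ DC·C·DC·BB·AB·BB·AB·BB·AB·BB·AB·DC·C·DC
    A ↦ BB
    B ↦ AB
    C ↦ DC
    D ↦ C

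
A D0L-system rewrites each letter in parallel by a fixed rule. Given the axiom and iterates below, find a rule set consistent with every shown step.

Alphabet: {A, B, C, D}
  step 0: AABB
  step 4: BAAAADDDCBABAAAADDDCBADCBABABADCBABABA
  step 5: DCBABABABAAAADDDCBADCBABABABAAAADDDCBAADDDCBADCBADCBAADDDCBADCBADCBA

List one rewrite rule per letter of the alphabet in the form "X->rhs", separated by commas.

A->BA, B->DC, C->DD, D->A

  step 4 ⇒ step 5: BAAAADDDCBABAAAADDDCBADCBABABADCBABABA ⇒ DC·BA·BA·BA·BA·A·A·A·DD·DC·BA·DC·BA·BA·BA·BA·A·A·A·DD·DC·BA·A·DD·DC·BA·DC·BA·DC·BA·A·DD·DC·BA·DC·BA·DC·BA
    A ↦ BA
    B ↦ DC
    C ↦ DD
    D ↦ A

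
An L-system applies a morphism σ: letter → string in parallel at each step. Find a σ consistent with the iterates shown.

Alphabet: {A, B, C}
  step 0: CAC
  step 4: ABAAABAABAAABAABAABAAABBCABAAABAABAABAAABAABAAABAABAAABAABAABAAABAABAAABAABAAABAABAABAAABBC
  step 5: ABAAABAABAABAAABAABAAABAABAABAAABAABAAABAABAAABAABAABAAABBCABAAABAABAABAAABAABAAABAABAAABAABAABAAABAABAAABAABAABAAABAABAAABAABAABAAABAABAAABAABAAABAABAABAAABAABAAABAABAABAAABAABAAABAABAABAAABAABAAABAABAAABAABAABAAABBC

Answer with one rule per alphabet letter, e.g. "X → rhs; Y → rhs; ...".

  step 4 ⇒ step 5: ABAAABAABAAABAABAABAAABBCABAAABAABAABAAABAABAAABAABAAABAABAABAAABAABAAABAABAAABAABAABAAABBC ⇒ ABA·A·ABA·ABA·ABA·A·ABA·ABA·A·ABA·ABA·ABA·A·ABA·ABA·A·ABA·ABA·A·ABA·ABA·ABA·A·A·BBC·ABA·A·ABA·ABA·ABA·A·ABA·ABA·A·ABA·ABA·A·ABA·ABA·ABA·A·ABA·ABA·A·ABA·ABA·ABA·A·ABA·ABA·A·ABA·ABA·ABA·A·ABA·ABA·A·ABA·ABA·A·ABA·ABA·ABA·A·ABA·ABA·A·ABA·ABA·ABA·A·ABA·ABA·A·ABA·ABA·ABA·A·ABA·ABA·A·ABA·ABA·A·ABA·ABA·ABA·A·A·BBC
    A ↦ ABA
    B ↦ A
    C ↦ BBC

A->ABA, B->A, C->BBC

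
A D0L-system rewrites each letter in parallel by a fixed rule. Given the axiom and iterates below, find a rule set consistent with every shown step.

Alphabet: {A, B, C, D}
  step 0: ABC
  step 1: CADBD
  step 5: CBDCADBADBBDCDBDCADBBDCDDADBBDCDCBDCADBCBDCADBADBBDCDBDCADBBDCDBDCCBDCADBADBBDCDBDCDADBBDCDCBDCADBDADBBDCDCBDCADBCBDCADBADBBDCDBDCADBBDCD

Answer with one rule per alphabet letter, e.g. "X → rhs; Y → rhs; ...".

A->C, B->ADB, C->D, D->BDC

  step 0 ⇒ step 1: ABC ⇒ C·ADB·D
    A ↦ C
    B ↦ ADB
    C ↦ D
    D ↦ BDC  (constrained at step 1)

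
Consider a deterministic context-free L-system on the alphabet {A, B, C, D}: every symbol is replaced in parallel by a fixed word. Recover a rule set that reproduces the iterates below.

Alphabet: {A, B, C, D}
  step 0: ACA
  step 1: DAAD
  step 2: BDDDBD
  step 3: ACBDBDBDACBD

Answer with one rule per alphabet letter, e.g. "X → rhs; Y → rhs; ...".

  step 2 ⇒ step 3: BDDDBD ⇒ AC·BD·BD·BD·AC·BD
    B ↦ AC
    D ↦ BD
  step 0 ⇒ step 1: ACA ⇒ D·AA·D
    A ↦ D
  step 0 ⇒ step 1: ACA ⇒ D·AA·D
    C ↦ AA

A->D, B->AC, C->AA, D->BD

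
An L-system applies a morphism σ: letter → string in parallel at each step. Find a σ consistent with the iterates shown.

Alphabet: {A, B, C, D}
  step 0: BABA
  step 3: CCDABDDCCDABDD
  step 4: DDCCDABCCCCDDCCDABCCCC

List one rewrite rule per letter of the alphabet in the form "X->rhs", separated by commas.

A->D, B->AB, C->D, D->CC

  step 3 ⇒ step 4: CCDABDDCCDABDD ⇒ D·D·CC·D·AB·CC·CC·D·D·CC·D·AB·CC·CC
    A ↦ D
    B ↦ AB
    C ↦ D
    D ↦ CC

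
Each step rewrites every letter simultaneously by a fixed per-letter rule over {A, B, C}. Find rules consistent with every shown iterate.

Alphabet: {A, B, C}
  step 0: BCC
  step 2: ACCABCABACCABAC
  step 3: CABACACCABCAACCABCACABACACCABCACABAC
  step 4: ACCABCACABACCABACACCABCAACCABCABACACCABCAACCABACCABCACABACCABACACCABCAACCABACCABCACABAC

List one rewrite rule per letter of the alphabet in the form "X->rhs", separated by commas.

A->CAB, B->CA, C->AC

  step 3 ⇒ step 4: CABACACCABCAACCABCACABACACCABCACABAC ⇒ AC·CAB·CA·CAB·AC·CAB·AC·AC·CAB·CA·AC·CAB·CAB·AC·AC·CAB·CA·AC·CAB·AC·CAB·CA·CAB·AC·CAB·AC·AC·CAB·CA·AC·CAB·AC·CAB·CA·CAB·AC
    A ↦ CAB
    B ↦ CA
    C ↦ AC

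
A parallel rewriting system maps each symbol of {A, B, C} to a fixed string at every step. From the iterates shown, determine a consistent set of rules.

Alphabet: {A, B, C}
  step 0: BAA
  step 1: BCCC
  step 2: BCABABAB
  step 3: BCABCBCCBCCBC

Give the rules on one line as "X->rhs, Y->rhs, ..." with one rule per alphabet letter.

  step 2 ⇒ step 3: BCABABAB ⇒ BC·AB·C·BC·C·BC·C·BC
    A ↦ C
    B ↦ BC
    C ↦ AB

A->C, B->BC, C->AB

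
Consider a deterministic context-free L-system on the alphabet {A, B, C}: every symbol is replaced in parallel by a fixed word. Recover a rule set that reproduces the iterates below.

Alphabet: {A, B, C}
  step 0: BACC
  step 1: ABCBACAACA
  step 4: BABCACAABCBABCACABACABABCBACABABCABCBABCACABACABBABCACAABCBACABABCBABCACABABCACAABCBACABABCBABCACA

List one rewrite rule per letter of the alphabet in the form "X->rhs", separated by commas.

A->B, B->ABC, C->ACA

  step 0 ⇒ step 1: BACC ⇒ ABC·B·ACA·ACA
    A ↦ B
    B ↦ ABC
    C ↦ ACA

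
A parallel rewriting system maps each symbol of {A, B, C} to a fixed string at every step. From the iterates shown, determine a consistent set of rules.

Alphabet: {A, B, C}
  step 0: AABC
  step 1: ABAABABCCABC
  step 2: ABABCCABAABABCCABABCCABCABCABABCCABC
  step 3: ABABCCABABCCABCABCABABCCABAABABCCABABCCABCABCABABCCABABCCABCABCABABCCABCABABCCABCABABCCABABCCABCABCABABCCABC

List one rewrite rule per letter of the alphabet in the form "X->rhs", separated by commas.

  step 2 ⇒ step 3: ABABCCABAABABCCABABCCABCABCABABCCABC ⇒ ABA·BCC·ABA·BCC·ABC·ABC·ABA·BCC·ABA·ABA·BCC·ABA·BCC·ABC·ABC·ABA·BCC·ABA·BCC·ABC·ABC·ABA·BCC·ABC·ABA·BCC·ABC·ABA·BCC·ABA·BCC·ABC·ABC·ABA·BCC·ABC
    A ↦ ABA
    B ↦ BCC
    C ↦ ABC

A->ABA, B->BCC, C->ABC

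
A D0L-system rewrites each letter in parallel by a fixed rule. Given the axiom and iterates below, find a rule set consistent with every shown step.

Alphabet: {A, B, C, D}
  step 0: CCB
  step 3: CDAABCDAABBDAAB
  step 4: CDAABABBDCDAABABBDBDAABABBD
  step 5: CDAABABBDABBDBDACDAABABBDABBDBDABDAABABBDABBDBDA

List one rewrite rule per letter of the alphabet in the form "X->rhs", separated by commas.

A->AB, B->BD, C->CD, D->A

  step 4 ⇒ step 5: CDAABABBDCDAABABBDBDAABABBD ⇒ CD·A·AB·AB·BD·AB·BD·BD·A·CD·A·AB·AB·BD·AB·BD·BD·A·BD·A·AB·AB·BD·AB·BD·BD·A
    A ↦ AB
    B ↦ BD
    C ↦ CD
    D ↦ A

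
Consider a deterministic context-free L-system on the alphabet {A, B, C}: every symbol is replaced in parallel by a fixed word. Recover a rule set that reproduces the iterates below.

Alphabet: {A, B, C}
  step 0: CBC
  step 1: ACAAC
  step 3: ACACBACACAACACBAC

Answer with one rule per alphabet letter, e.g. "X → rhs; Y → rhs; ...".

A->CB, B->A, C->AC

  step 0 ⇒ step 1: CBC ⇒ AC·A·AC
    B ↦ A
    C ↦ AC
    A ↦ CB  (constrained at step 1)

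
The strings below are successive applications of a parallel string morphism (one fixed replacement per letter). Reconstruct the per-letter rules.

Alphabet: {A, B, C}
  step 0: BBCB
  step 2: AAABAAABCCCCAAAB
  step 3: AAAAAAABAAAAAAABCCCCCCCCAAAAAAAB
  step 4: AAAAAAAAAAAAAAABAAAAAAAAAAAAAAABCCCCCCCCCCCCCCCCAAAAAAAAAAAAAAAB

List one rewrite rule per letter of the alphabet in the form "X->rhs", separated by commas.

A->AA, B->AB, C->CC

  step 3 ⇒ step 4: AAAAAAABAAAAAAABCCCCCCCCAAAAAAAB ⇒ AA·AA·AA·AA·AA·AA·AA·AB·AA·AA·AA·AA·AA·AA·AA·AB·CC·CC·CC·CC·CC·CC·CC·CC·AA·AA·AA·AA·AA·AA·AA·AB
    A ↦ AA
    B ↦ AB
    C ↦ CC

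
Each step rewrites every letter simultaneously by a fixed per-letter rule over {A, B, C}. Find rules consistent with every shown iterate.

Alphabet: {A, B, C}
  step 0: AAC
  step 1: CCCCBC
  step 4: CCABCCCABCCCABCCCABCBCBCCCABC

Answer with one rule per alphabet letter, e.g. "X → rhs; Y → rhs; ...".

  step 0 ⇒ step 1: AAC ⇒ CC·CC·BC
    A ↦ CC
    C ↦ BC
    B ↦ A  (constrained at step 1)

A->CC, B->A, C->BC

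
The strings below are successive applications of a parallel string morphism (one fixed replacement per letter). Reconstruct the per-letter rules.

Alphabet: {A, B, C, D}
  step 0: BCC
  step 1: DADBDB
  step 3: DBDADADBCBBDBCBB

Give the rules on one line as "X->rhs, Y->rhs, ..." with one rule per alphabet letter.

  step 0 ⇒ step 1: BCC ⇒ DA·DB·DB
    B ↦ DA
    C ↦ DB
    A ↦ BB  (constrained at step 1)
    D ↦ C  (constrained at step 1)

A->BB, B->DA, C->DB, D->C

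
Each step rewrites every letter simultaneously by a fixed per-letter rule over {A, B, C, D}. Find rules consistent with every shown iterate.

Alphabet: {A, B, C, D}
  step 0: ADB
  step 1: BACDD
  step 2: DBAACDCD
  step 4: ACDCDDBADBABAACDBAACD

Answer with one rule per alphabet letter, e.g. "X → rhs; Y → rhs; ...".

A->BA, B->D, C->A, D->CD

  step 1 ⇒ step 2: BACDD ⇒ D·BA·A·CD·CD
    A ↦ BA
    B ↦ D
    C ↦ A
    D ↦ CD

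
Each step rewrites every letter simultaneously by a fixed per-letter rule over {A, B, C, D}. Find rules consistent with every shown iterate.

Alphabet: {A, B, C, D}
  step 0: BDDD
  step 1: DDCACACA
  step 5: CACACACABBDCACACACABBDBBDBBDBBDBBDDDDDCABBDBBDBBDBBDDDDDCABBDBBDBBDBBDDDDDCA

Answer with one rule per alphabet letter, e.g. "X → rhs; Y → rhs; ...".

  step 0 ⇒ step 1: BDDD ⇒ DD·CA·CA·CA
    B ↦ DD
    D ↦ CA
    A ↦ BD  (constrained at step 1)
    C ↦ B  (constrained at step 1)

A->BD, B->DD, C->B, D->CA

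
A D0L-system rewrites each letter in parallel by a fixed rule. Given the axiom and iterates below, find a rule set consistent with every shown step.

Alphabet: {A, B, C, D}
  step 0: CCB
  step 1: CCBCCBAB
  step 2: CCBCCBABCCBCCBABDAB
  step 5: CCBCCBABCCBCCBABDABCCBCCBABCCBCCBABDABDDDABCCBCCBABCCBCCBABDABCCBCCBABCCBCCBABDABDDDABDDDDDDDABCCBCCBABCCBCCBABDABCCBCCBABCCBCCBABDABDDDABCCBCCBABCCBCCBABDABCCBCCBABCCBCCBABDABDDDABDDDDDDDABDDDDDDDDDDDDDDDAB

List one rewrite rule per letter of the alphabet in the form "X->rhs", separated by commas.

  step 1 ⇒ step 2: CCBCCBAB ⇒ CCB·CCB·AB·CCB·CCB·AB·D·AB
    A ↦ D
    B ↦ AB
    C ↦ CCB
    D ↦ DD  (constrained at step 2)

A->D, B->AB, C->CCB, D->DD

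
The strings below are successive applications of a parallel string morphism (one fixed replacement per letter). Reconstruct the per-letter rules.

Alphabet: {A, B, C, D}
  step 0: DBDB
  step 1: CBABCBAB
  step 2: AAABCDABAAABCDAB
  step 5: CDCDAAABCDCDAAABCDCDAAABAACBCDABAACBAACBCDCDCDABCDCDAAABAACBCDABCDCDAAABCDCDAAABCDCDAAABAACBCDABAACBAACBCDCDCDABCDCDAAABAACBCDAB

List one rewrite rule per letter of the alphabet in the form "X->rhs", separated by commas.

A->CD, B->AB, C->AA, D->CB

  step 1 ⇒ step 2: CBABCBAB ⇒ AA·AB·CD·AB·AA·AB·CD·AB
    A ↦ CD
    B ↦ AB
    C ↦ AA
  step 0 ⇒ step 1: DBDB ⇒ CB·AB·CB·AB
    D ↦ CB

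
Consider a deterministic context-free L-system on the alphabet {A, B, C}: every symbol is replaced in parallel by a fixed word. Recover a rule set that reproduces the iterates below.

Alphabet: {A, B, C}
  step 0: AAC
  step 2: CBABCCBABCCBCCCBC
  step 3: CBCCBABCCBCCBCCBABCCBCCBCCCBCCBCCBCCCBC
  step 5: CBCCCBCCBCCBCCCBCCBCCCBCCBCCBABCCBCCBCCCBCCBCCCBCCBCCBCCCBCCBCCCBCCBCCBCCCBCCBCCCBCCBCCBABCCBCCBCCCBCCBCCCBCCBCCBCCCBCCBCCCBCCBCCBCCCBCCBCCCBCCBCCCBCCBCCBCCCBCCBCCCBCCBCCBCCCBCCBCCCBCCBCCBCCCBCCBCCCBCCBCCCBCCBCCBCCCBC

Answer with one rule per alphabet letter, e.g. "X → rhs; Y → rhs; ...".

  step 2 ⇒ step 3: CBABCCBABCCBCCCBC ⇒ CBC·C·BAB·C·CBC·CBC·C·BAB·C·CBC·CBC·C·CBC·CBC·CBC·C·CBC
    A ↦ BAB
    B ↦ C
    C ↦ CBC

A->BAB, B->C, C->CBC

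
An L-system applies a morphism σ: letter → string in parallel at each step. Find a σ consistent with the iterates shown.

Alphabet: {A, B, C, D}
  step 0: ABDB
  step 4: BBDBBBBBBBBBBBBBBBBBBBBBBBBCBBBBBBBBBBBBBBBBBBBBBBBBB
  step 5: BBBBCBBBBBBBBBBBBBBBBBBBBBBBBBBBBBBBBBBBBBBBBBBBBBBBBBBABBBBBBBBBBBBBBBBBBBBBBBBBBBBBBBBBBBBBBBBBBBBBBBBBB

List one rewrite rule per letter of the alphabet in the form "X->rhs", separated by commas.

A->D, B->BB, C->BA, D->CB

  step 4 ⇒ step 5: BBDBBBBBBBBBBBBBBBBBBBBBBBBCBBBBBBBBBBBBBBBBBBBBBBBBB ⇒ BB·BB·CB·BB·BB·BB·BB·BB·BB·BB·BB·BB·BB·BB·BB·BB·BB·BB·BB·BB·BB·BB·BB·BB·BB·BB·BB·BA·BB·BB·BB·BB·BB·BB·BB·BB·BB·BB·BB·BB·BB·BB·BB·BB·BB·BB·BB·BB·BB·BB·BB·BB·BB
    B ↦ BB
    C ↦ BA
    D ↦ CB
    A ↦ D  (constrained at step 0)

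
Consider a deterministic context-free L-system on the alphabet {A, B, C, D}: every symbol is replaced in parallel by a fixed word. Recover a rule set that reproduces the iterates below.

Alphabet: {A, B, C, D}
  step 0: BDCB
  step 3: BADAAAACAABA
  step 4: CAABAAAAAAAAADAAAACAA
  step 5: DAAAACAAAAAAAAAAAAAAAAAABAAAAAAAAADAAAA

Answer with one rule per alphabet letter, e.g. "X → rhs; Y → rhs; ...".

  step 4 ⇒ step 5: CAABAAAAAAAAADAAAACAA ⇒ D·AA·AA·C·AA·AA·AA·AA·AA·AA·AA·AA·AA·BA·AA·AA·AA·AA·D·AA·AA
    A ↦ AA
    B ↦ C
    C ↦ D
    D ↦ BA

A->AA, B->C, C->D, D->BA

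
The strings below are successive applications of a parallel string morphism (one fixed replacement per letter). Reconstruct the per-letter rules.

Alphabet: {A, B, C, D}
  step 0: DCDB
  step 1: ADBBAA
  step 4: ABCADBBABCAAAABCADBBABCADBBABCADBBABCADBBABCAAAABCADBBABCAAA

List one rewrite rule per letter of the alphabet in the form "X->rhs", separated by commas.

A->ABC, B->A, C->DBB, D->A

  step 0 ⇒ step 1: DCDB ⇒ A·DBB·A·A
    B ↦ A
    C ↦ DBB
    D ↦ A
    A ↦ ABC  (constrained at step 1)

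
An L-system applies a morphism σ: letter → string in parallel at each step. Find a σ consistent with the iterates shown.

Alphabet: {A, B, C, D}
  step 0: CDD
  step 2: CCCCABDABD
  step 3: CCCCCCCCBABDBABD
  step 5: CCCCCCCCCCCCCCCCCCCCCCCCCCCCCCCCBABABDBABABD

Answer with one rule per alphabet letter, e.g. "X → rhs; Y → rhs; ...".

A->B, B->A, C->CC, D->BD

  step 2 ⇒ step 3: CCCCABDABD ⇒ CC·CC·CC·CC·B·A·BD·B·A·BD
    A ↦ B
    B ↦ A
    C ↦ CC
    D ↦ BD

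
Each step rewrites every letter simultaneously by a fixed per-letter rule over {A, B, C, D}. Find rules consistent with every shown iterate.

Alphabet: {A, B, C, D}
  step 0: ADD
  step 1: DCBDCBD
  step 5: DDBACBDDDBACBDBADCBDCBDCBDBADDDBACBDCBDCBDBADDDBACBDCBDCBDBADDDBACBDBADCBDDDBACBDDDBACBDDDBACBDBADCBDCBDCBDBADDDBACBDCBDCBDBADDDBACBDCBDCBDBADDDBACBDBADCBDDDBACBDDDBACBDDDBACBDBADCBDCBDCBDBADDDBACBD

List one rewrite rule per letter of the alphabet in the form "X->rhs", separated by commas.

  step 0 ⇒ step 1: ADD ⇒ D·CBD·CBD
    A ↦ D
    D ↦ CBD
    B ↦ BA  (constrained at step 1)
    C ↦ DD  (constrained at step 1)

A->D, B->BA, C->DD, D->CBD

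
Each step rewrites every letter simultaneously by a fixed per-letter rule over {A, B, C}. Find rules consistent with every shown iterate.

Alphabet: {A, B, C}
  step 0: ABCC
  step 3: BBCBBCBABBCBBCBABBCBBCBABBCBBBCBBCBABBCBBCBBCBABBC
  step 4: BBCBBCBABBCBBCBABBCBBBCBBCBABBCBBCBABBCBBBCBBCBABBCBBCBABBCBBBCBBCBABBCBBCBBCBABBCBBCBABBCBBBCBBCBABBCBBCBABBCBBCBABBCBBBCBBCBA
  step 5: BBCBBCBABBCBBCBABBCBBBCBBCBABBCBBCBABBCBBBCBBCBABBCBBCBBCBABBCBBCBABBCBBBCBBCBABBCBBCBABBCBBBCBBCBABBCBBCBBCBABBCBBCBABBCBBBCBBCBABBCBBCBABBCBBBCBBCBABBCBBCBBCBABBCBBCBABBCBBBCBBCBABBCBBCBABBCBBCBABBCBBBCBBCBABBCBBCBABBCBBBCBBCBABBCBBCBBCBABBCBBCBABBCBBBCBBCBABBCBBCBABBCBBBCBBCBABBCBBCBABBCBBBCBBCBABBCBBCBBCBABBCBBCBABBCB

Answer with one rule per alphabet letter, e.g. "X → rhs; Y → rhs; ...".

  step 4 ⇒ step 5: BBCBBCBABBCBBCBABBCBBBCBBCBABBCBBCBABBCBBBCBBCBABBCBBCBABBCBBBCBBCBABBCBBCBBCBABBCBBCBABBCBBBCBBCBABBCBBCBABBCBBCBABBCBBBCBBCBA ⇒ BBC·BBC·BA·BBC·BBC·BA·BBC·B·BBC·BBC·BA·BBC·BBC·BA·BBC·B·BBC·BBC·BA·BBC·BBC·BBC·BA·BBC·BBC·BA·BBC·B·BBC·BBC·BA·BBC·BBC·BA·BBC·B·BBC·BBC·BA·BBC·BBC·BBC·BA·BBC·BBC·BA·BBC·B·BBC·BBC·BA·BBC·BBC·BA·BBC·B·BBC·BBC·BA·BBC·BBC·BBC·BA·BBC·BBC·BA·BBC·B·BBC·BBC·BA·BBC·BBC·BA·BBC·BBC·BA·BBC·B·BBC·BBC·BA·BBC·BBC·BA·BBC·B·BBC·BBC·BA·BBC·BBC·BBC·BA·BBC·BBC·BA·BBC·B·BBC·BBC·BA·BBC·BBC·BA·BBC·B·BBC·BBC·BA·BBC·BBC·BA·BBC·B·BBC·BBC·BA·BBC·BBC·BBC·BA·BBC·BBC·BA·BBC·B
    A ↦ B
    B ↦ BBC
    C ↦ BA

A->B, B->BBC, C->BA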